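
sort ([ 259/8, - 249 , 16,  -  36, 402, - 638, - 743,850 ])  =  [ - 743, - 638,-249,-36 , 16,259/8,402,850] 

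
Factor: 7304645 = 5^1*17^1*19^1*4523^1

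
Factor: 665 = 5^1*7^1*19^1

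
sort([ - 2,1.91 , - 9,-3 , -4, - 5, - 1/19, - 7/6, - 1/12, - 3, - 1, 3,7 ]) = [ - 9,- 5,- 4, - 3 , - 3, - 2, - 7/6 , - 1,-1/12, - 1/19,  1.91,  3,7 ] 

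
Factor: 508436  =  2^2*17^1*7477^1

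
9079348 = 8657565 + 421783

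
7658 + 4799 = 12457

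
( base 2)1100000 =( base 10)96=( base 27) 3f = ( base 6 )240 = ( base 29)39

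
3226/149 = 3226/149 = 21.65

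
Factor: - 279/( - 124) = 2^( - 2)*3^2= 9/4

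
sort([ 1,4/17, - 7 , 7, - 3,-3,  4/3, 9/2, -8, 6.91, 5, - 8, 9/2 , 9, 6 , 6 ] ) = [ - 8,- 8, - 7, - 3,-3 , 4/17, 1, 4/3, 9/2,9/2,  5,6, 6, 6.91,7,9 ] 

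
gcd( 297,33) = 33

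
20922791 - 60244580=- 39321789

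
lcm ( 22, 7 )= 154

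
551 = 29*19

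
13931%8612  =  5319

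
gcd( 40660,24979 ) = 1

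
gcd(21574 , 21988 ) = 46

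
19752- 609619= - 589867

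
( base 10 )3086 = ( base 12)1952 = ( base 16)C0E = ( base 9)4208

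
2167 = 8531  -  6364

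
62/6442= 31/3221 =0.01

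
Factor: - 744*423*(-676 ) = 2^5*3^3*13^2*31^1*47^1 = 212745312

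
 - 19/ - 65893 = 19/65893 = 0.00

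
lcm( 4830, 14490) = 14490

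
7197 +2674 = 9871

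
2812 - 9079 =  - 6267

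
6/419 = 6/419 = 0.01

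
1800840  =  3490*516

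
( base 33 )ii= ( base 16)264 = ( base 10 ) 612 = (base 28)LO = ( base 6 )2500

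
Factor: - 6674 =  - 2^1*47^1*71^1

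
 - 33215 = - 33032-183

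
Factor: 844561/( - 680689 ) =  - 37^ ( - 1)*919^2*18397^( - 1) 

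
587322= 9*65258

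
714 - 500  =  214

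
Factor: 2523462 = 2^1*3^1 * 31^1*13567^1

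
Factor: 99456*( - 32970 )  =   - 3279064320 = -2^8*3^2*5^1* 7^2*37^1*157^1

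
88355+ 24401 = 112756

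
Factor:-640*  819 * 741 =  - 388402560 = - 2^7*3^3*5^1*7^1*13^2*19^1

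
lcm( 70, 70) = 70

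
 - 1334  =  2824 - 4158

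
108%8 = 4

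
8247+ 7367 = 15614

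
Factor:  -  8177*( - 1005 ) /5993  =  632145/461  =  3^1 * 5^1 * 17^1*37^1*67^1* 461^(-1)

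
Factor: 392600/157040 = 2^( - 1)*5^1 =5/2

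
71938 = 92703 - 20765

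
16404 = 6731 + 9673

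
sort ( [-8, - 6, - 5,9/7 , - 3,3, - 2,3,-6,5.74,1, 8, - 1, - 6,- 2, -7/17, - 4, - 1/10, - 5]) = [ - 8,  -  6, - 6, - 6,-5, - 5,-4, - 3, - 2,-2, - 1, - 7/17 , - 1/10,1,9/7,3,3,5.74,8 ]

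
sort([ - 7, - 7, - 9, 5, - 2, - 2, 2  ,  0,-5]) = [- 9, - 7,- 7, - 5, - 2,- 2, 0, 2, 5]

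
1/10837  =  1/10837  =  0.00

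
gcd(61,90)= 1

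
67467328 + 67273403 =134740731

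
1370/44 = 685/22= 31.14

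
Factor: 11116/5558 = 2 = 2^1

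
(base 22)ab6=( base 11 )3906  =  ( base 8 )11740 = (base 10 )5088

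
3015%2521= 494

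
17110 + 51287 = 68397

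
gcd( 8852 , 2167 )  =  1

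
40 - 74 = - 34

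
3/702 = 1/234 = 0.00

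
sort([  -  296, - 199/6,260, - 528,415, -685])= [ - 685, - 528,-296,-199/6,  260, 415 ]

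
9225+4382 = 13607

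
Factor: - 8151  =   - 3^1* 11^1*  13^1 * 19^1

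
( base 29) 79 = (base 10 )212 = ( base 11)183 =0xD4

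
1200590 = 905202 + 295388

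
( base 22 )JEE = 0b10010100101110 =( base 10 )9518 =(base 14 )367c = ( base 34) 87w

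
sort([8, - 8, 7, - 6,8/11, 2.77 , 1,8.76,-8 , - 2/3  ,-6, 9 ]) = [ - 8,-8 , - 6, - 6 , - 2/3, 8/11,1,2.77 , 7,8, 8.76, 9] 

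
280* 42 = 11760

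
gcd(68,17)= 17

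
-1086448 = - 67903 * 16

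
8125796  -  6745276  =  1380520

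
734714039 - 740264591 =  - 5550552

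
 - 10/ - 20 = 1/2=0.50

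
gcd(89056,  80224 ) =736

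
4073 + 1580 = 5653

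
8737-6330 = 2407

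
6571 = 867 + 5704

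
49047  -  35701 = 13346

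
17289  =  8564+8725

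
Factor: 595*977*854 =2^1 * 5^1*  7^2*17^1*61^1*977^1= 496443010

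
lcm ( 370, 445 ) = 32930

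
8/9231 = 8/9231 = 0.00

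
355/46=7 + 33/46 = 7.72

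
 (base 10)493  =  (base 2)111101101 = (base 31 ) fs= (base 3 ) 200021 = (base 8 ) 755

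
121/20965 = 121/20965 = 0.01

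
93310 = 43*2170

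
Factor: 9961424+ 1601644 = 2^2*3^1*11^1 * 251^1*349^1 = 11563068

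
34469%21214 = 13255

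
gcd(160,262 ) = 2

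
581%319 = 262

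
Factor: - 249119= -13^1*19163^1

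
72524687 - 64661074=7863613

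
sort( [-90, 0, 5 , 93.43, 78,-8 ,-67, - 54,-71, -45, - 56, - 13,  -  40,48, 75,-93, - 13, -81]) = [ -93,-90,- 81,  -  71, - 67, - 56, - 54, - 45, - 40,  -  13, - 13,  -  8,0,  5, 48,75, 78,  93.43]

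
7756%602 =532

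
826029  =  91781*9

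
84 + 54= 138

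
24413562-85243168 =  - 60829606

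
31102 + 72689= 103791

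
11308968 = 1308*8646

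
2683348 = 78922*34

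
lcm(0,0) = 0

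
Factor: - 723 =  - 3^1*241^1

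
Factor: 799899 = 3^1*266633^1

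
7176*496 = 3559296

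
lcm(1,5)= 5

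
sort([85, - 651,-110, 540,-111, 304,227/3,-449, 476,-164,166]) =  [ - 651, - 449 , - 164, - 111, - 110,227/3,85,  166,304 , 476,540]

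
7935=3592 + 4343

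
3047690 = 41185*74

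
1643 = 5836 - 4193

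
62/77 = 62/77=0.81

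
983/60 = 983/60 = 16.38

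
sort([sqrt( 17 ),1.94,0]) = [ 0,1.94,sqrt( 17 )]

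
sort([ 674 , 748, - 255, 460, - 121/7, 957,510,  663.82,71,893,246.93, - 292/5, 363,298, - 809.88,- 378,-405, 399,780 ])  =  [-809.88, - 405, - 378, -255, - 292/5,-121/7, 71, 246.93 , 298, 363,399,460, 510,663.82, 674,748,780, 893, 957 ] 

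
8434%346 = 130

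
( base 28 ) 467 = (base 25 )57b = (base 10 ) 3311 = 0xCEF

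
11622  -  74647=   -63025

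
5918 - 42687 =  - 36769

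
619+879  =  1498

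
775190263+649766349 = 1424956612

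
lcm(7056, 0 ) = 0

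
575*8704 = 5004800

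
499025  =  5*99805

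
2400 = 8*300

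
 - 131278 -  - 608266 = 476988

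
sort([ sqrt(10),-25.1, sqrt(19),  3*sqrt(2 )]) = [-25.1, sqrt( 10), 3*sqrt(2) , sqrt( 19)]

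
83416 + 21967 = 105383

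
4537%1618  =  1301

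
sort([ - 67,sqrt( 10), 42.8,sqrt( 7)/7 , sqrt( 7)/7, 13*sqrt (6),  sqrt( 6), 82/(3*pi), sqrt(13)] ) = [ - 67,sqrt( 7) /7 , sqrt( 7) /7,sqrt( 6 ),sqrt( 10),sqrt(13 ), 82/( 3*pi), 13*sqrt ( 6 ),42.8 ] 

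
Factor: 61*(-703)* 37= - 19^1*37^2*61^1 = - 1586671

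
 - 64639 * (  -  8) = 517112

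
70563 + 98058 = 168621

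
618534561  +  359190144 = 977724705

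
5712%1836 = 204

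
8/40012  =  2/10003 = 0.00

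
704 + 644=1348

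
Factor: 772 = 2^2*193^1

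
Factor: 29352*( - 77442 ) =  - 2273077584 = - 2^4*3^2 * 1223^1*12907^1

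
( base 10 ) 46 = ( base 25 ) 1l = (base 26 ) 1k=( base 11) 42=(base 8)56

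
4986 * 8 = 39888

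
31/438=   31/438 = 0.07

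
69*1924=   132756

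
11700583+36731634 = 48432217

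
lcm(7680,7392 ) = 591360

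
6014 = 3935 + 2079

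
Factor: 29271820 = 2^2*5^1* 43^1*101^1 * 337^1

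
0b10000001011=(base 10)1035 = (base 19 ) 2G9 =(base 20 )2bf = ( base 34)uf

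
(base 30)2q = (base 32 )2m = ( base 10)86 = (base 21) 42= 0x56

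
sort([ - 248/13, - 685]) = [-685,-248/13 ]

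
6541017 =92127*71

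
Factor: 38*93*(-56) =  - 2^4*3^1*7^1*19^1*31^1  =  - 197904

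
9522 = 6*1587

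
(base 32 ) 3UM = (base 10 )4054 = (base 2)111111010110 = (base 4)333112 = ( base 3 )12120011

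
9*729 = 6561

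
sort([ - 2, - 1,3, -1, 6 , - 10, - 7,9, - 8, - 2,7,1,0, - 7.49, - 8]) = [ - 10, - 8, - 8, - 7.49, - 7, - 2, - 2, - 1, - 1,0, 1,3,6,7,9]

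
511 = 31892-31381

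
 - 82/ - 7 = 11+ 5/7 = 11.71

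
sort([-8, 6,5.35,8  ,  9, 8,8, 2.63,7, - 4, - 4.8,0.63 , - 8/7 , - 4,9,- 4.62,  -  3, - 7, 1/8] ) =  [  -  8, - 7, - 4.8, - 4.62, - 4, - 4, - 3, - 8/7,1/8, 0.63, 2.63, 5.35,6, 7,8,  8,8 , 9, 9 ] 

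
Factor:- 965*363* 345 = -3^2*5^2 * 11^2*23^1*193^1 = - 120851775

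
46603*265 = 12349795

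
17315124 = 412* 42027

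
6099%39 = 15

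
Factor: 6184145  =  5^1 * 11^1*229^1*491^1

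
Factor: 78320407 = 11^1*7120037^1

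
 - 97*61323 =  - 5948331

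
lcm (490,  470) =23030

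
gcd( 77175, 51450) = 25725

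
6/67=6/67 = 0.09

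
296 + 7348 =7644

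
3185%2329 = 856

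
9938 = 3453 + 6485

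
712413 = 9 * 79157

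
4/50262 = 2/25131 =0.00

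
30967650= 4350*7119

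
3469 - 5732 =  - 2263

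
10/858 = 5/429=0.01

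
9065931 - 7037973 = 2027958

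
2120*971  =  2058520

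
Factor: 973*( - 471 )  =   - 3^1 * 7^1*139^1*157^1=- 458283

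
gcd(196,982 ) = 2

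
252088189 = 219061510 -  - 33026679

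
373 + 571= 944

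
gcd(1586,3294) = 122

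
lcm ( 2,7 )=14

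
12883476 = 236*54591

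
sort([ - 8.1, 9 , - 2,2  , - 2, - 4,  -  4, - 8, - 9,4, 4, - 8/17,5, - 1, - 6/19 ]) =[ - 9, - 8.1, - 8, - 4,  -  4,-2, - 2, - 1, - 8/17, - 6/19, 2 , 4, 4,5,9 ]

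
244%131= 113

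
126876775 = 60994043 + 65882732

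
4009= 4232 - 223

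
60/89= 60/89 = 0.67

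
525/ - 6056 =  - 1 + 5531/6056=- 0.09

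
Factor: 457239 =3^1*173^1 * 881^1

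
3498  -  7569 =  - 4071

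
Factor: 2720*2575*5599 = 2^5*5^3*11^1*17^1 * 103^1*509^1 = 39215396000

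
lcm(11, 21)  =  231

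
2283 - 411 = 1872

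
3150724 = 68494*46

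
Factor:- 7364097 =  - 3^2* 13^1 * 113^1 * 557^1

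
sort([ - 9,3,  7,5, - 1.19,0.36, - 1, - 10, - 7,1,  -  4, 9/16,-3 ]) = [ - 10, - 9, - 7, - 4, - 3, - 1.19, - 1,0.36,9/16, 1, 3,  5,7]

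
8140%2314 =1198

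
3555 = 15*237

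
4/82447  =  4/82447  =  0.00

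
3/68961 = 1/22987 = 0.00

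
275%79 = 38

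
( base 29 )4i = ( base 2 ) 10000110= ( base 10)134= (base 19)71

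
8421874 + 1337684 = 9759558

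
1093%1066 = 27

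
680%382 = 298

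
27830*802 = 22319660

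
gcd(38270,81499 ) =1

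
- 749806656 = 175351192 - 925157848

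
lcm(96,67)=6432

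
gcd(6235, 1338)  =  1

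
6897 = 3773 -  - 3124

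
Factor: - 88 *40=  - 2^6*5^1*11^1 = -3520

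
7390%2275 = 565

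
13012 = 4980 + 8032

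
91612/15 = 6107+ 7/15 =6107.47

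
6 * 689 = 4134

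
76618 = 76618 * 1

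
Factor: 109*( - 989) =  - 107801 = - 23^1*43^1*109^1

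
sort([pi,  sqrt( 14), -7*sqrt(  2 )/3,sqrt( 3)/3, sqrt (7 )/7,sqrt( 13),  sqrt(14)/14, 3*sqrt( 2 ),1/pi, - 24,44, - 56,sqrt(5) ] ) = [  -  56,  -  24, - 7*sqrt( 2)/3, sqrt( 14)/14,1/pi,sqrt(7)/7,  sqrt( 3)/3, sqrt(5), pi,sqrt( 13),sqrt(14), 3*  sqrt( 2),44 ]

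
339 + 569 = 908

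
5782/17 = 340 + 2/17 = 340.12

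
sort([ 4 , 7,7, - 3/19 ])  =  [ - 3/19, 4,7,7 ] 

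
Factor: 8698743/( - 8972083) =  - 3^2*966527^1*8972083^( - 1)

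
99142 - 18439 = 80703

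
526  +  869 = 1395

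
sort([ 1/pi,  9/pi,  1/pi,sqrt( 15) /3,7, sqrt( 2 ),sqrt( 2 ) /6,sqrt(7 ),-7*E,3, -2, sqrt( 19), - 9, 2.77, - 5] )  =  [- 7*E, - 9,  -  5, - 2,sqrt (2)/6,1/pi,1/pi, sqrt( 15)/3 , sqrt( 2) , sqrt(7),2.77, 9/pi,3,sqrt( 19),7 ]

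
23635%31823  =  23635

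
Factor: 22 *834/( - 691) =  - 2^2*3^1*11^1*139^1 *691^(-1) = -  18348/691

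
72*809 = 58248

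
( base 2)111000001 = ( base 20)129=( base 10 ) 449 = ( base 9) 548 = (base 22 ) K9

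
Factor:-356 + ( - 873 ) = -1229 = - 1229^1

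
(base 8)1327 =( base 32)mn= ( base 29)P2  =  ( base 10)727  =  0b1011010111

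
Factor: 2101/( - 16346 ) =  - 191/1486 = -2^( - 1)*191^1*743^( - 1 ) 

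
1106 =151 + 955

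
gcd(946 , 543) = 1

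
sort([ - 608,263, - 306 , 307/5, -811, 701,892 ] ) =[ -811,-608, - 306, 307/5,263, 701,892 ] 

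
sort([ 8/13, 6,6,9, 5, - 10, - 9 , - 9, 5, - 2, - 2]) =[-10 , - 9, - 9,-2,  -  2, 8/13,5, 5, 6,  6, 9 ]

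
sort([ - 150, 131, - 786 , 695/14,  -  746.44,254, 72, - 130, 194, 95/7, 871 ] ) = [ - 786, - 746.44, - 150,-130, 95/7, 695/14, 72, 131 , 194, 254, 871]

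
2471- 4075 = -1604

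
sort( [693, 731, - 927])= [ - 927, 693 , 731 ] 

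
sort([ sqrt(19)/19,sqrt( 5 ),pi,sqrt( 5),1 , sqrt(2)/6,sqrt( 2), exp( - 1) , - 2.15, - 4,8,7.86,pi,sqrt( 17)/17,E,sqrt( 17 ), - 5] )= [ - 5, - 4, - 2.15, sqrt(19) /19,sqrt( 2) /6,sqrt( 17) /17 , exp( - 1 ),1, sqrt(2),  sqrt(  5 ),sqrt( 5),E, pi,pi,sqrt ( 17 ),7.86,  8 ] 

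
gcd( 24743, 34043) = 1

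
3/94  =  3/94 = 0.03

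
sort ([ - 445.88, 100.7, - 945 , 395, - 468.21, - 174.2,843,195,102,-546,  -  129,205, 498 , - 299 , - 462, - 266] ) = [ - 945, - 546, - 468.21 , - 462, - 445.88,-299, - 266,-174.2,  -  129, 100.7,102,  195, 205,395, 498, 843]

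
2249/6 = 374  +  5/6 =374.83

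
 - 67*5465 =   -  366155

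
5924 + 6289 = 12213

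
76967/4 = 19241  +  3/4 = 19241.75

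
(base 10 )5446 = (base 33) 501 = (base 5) 133241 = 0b1010101000110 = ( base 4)1111012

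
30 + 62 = 92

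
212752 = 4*53188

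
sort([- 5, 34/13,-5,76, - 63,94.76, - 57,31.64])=[  -  63, - 57, - 5,-5,34/13,31.64 , 76 , 94.76 ]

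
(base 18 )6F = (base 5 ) 443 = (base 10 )123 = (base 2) 1111011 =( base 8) 173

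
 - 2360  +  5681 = 3321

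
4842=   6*807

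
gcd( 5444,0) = 5444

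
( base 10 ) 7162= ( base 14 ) 2878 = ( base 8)15772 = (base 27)9M7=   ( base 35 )5tm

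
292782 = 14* 20913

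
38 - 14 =24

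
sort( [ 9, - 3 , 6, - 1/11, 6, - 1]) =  [ - 3, - 1, - 1/11, 6 , 6,9 ]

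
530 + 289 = 819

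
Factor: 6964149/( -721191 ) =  - 2321383/240397 = - 17^(  -  1 )*79^(  -  1)*179^( - 1)*2321383^1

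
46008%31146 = 14862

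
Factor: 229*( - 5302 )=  - 2^1*11^1*229^1*241^1 = -1214158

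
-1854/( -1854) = 1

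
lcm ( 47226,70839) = 141678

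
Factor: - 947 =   -  947^1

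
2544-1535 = 1009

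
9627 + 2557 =12184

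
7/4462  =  7/4462 = 0.00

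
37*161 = 5957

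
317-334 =- 17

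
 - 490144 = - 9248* 53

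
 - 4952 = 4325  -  9277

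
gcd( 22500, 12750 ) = 750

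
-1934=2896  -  4830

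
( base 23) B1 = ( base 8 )376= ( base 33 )7N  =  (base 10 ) 254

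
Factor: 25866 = 2^1 *3^3*479^1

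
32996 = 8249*4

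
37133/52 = 37133/52 = 714.10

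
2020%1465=555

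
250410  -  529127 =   -  278717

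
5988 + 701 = 6689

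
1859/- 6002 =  - 1859/6002 = -  0.31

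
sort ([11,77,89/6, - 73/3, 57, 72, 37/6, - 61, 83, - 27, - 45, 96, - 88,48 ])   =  [ - 88, - 61, - 45, - 27, - 73/3,  37/6, 11, 89/6, 48,57,72,77, 83, 96 ]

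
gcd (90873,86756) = 23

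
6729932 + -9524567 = -2794635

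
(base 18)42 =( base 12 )62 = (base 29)2G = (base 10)74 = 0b1001010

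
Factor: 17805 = 3^1*5^1*1187^1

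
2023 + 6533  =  8556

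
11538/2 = 5769 = 5769.00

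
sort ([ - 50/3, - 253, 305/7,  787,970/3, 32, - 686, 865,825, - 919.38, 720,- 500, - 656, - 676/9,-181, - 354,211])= [ - 919.38, - 686, - 656, - 500, - 354, - 253, - 181, - 676/9 , - 50/3, 32,  305/7 , 211,970/3,  720,  787,  825, 865] 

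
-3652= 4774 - 8426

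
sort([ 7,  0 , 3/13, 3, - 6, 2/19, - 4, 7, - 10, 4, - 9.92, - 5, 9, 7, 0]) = [ - 10, - 9.92, - 6, - 5, - 4, 0, 0, 2/19, 3/13,3,4, 7, 7 , 7, 9 ] 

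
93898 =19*4942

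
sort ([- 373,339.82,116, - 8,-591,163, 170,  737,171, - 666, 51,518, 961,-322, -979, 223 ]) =[ -979,-666,  -  591,- 373,  -  322, - 8,51,116, 163,170, 171, 223, 339.82,518, 737, 961 ] 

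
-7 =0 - 7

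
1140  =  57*20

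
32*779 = 24928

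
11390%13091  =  11390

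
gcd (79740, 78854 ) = 886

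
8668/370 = 4334/185 = 23.43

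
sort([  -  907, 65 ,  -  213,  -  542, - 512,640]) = [ - 907, - 542, - 512,-213, 65,640]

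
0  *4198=0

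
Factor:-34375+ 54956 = 11^1*1871^1 = 20581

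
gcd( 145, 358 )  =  1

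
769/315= 2 + 139/315  =  2.44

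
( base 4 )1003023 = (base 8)10313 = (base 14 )17D1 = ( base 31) 4EL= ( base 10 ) 4299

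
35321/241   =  35321/241 = 146.56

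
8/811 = 8/811 = 0.01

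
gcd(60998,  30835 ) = 7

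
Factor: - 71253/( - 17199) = 29/7 = 7^( - 1 )*29^1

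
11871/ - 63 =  - 1319/7 = -188.43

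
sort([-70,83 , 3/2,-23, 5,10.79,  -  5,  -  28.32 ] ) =[ - 70, - 28.32, - 23, - 5,3/2,5, 10.79,83]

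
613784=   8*76723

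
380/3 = 126+2/3 = 126.67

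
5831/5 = 1166 + 1/5 = 1166.20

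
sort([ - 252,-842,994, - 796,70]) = [ - 842, - 796 , - 252,70, 994 ] 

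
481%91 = 26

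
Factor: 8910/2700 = 2^( - 1 ) * 3^1 * 5^(-1)*11^1 = 33/10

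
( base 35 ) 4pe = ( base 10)5789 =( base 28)7AL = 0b1011010011101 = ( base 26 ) 8EH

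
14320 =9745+4575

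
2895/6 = 965/2 = 482.50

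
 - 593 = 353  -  946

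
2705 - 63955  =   - 61250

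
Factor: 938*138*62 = 2^3 *3^1*7^1 * 23^1*31^1 * 67^1 = 8025528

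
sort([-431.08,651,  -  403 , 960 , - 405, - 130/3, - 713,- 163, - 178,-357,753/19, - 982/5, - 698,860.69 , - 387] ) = [ - 713,  -  698, - 431.08,  -  405, - 403,-387, - 357,  -  982/5,-178, - 163, - 130/3,753/19, 651,860.69,960]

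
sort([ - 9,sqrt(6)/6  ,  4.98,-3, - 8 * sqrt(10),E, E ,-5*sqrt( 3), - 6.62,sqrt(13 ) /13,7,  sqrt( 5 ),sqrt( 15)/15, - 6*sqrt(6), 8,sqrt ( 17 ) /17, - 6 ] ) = [-8*sqrt (10 ), - 6 * sqrt(6), - 9, - 5*sqrt(3)  ,-6.62,  -  6, - 3,sqrt(17) /17,sqrt(15)/15,sqrt(13) /13,sqrt(6 ) /6,sqrt(5), E,E,4.98,7,8 ] 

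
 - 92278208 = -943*97856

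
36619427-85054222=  - 48434795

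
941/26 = 941/26 = 36.19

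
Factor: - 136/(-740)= 2^1 * 5^( - 1 )  *  17^1*37^( - 1) = 34/185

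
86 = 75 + 11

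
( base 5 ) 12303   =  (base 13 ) 584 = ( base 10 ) 953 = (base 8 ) 1671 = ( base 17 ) 351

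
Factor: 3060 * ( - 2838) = - 8684280 = - 2^3 * 3^3  *5^1 *11^1*17^1 *43^1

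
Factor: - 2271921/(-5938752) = 757307/1979584 =2^( - 6 )* 30931^( - 1)*757307^1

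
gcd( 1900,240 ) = 20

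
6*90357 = 542142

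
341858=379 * 902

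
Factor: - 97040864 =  -2^5*23^1*131849^1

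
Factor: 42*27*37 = 2^1*3^4*7^1 * 37^1 = 41958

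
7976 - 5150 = 2826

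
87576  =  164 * 534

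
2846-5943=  - 3097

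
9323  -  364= 8959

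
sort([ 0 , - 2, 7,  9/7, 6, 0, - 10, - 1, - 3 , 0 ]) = [ - 10,-3,  -  2, - 1,  0 , 0 , 0,9/7, 6,7] 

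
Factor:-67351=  - 47^1*1433^1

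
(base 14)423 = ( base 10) 815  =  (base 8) 1457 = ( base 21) 1HH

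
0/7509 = 0 = 0.00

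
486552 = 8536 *57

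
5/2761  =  5/2761 = 0.00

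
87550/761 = 115  +  35/761 = 115.05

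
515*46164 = 23774460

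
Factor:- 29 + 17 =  - 2^2*3^1 = - 12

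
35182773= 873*40301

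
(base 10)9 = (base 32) 9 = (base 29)9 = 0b1001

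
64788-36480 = 28308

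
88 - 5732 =-5644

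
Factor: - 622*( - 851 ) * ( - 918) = -485917596 = - 2^2*3^3*17^1*23^1*37^1* 311^1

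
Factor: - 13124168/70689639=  - 2^3 * 3^ ( - 1 )*23^1*71327^1*23563213^( - 1)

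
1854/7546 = 927/3773=0.25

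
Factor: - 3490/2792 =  - 2^( - 2) * 5^1=- 5/4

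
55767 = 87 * 641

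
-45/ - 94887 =5/10543 = 0.00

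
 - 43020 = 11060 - 54080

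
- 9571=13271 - 22842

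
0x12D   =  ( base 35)8L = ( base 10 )301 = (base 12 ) 211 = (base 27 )B4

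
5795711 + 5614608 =11410319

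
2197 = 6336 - 4139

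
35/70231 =5/10033 = 0.00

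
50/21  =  50/21 = 2.38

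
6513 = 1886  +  4627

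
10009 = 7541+2468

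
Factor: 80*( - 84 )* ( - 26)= 174720= 2^7*3^1*5^1*7^1 * 13^1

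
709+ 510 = 1219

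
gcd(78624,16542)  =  18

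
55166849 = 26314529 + 28852320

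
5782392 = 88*65709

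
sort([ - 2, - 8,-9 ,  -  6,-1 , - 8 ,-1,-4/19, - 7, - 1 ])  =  [-9, - 8, - 8,  -  7 , - 6, - 2 , - 1,-1  , - 1, - 4/19]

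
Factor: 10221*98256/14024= 125534322/1753 =2^1*3^2*23^1*89^1 * 1753^( - 1 )*3407^1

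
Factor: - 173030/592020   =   - 121/414  =  -2^( - 1)*3^(-2 )*11^2 * 23^( - 1)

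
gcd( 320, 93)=1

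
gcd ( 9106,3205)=1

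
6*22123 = 132738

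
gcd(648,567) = 81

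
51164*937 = 47940668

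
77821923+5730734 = 83552657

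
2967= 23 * 129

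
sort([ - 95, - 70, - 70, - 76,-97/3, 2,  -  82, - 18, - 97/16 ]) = [ - 95, - 82, - 76,  -  70, - 70, - 97/3,  -  18, - 97/16, 2]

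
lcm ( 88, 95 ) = 8360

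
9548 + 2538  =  12086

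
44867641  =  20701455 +24166186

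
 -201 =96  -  297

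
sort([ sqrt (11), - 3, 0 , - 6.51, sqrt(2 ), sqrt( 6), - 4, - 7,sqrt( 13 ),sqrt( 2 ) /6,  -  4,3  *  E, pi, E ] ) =[-7, - 6.51, - 4, - 4, - 3,0,sqrt( 2) /6, sqrt(2 ), sqrt( 6),E, pi, sqrt( 11 ),sqrt( 13),3*E] 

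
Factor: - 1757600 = - 2^5*5^2*13^3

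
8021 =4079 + 3942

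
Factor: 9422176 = 2^5*19^1 * 15497^1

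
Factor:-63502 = -2^1 * 31751^1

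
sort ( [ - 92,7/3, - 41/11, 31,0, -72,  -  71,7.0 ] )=[ - 92, - 72, - 71, - 41/11  ,  0, 7/3, 7.0, 31 ] 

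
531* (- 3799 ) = - 2017269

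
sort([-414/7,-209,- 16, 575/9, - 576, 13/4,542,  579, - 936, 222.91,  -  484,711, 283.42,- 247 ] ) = [ - 936,  -  576,  -  484, - 247, - 209, - 414/7, -16,  13/4,575/9, 222.91,283.42, 542,579,711 ]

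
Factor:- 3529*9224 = -2^3*1153^1*3529^1 = -32551496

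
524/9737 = 524/9737 = 0.05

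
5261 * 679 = 3572219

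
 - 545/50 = -11+1/10 = - 10.90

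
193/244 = 193/244 = 0.79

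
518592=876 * 592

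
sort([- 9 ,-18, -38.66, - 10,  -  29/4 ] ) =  [ - 38.66,-18,-10 , - 9,-29/4 ] 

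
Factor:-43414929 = -3^2 * 107^1 *45083^1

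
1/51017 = 1/51017= 0.00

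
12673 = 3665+9008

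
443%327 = 116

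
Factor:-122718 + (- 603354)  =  -2^3*3^1 * 30253^1 = - 726072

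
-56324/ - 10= 5632+ 2/5 = 5632.40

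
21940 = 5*4388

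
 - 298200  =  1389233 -1687433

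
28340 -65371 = - 37031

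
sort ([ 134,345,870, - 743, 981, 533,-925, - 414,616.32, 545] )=[  -  925, - 743,- 414, 134, 345, 533,545, 616.32, 870, 981] 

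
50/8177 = 50/8177 = 0.01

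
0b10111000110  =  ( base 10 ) 1478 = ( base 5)21403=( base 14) 778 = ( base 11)1124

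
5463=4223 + 1240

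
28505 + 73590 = 102095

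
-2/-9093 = 2/9093= 0.00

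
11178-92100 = -80922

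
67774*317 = 21484358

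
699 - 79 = 620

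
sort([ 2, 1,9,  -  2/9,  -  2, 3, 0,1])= [ - 2 , - 2/9, 0, 1,1,2,3,  9]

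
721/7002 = 721/7002 = 0.10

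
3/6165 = 1/2055 = 0.00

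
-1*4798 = -4798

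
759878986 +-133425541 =626453445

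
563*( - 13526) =-7615138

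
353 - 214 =139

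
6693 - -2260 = 8953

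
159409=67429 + 91980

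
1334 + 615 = 1949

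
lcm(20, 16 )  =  80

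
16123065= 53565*301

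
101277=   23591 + 77686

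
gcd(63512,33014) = 34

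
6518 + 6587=13105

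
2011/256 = 2011/256=7.86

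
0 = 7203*0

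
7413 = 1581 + 5832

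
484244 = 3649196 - 3164952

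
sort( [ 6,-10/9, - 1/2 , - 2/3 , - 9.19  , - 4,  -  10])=[-10, - 9.19, - 4, - 10/9, - 2/3, - 1/2, 6] 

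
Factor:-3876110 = -2^1*5^1*7^1*55373^1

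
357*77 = 27489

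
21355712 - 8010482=13345230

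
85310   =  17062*5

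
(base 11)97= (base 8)152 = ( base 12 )8a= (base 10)106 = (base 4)1222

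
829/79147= 829/79147 = 0.01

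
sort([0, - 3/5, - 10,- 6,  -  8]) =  [-10,- 8,-6, -3/5, 0 ] 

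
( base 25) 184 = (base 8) 1475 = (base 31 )QN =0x33d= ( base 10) 829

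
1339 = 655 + 684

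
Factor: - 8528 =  - 2^4*13^1 * 41^1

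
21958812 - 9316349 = 12642463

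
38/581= 38/581= 0.07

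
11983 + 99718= 111701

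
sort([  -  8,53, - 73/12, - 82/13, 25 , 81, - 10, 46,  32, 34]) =[ - 10, - 8, - 82/13,- 73/12,  25, 32, 34,46,53, 81 ] 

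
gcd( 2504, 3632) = 8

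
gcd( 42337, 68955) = 1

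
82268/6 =13711 + 1/3 = 13711.33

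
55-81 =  - 26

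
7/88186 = 1/12598 = 0.00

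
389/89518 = 389/89518 = 0.00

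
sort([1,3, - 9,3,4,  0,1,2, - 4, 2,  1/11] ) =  [-9, - 4 , 0, 1/11, 1,  1, 2,2, 3 , 3, 4 ]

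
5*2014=10070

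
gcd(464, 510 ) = 2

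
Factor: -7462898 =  - 2^1* 17^1*199^1  *1103^1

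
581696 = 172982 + 408714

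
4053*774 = 3137022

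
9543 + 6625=16168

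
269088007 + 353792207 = 622880214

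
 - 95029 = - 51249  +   - 43780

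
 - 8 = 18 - 26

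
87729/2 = 87729/2 = 43864.50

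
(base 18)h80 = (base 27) 7k9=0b1011000010100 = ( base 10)5652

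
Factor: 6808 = 2^3*23^1*37^1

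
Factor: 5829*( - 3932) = -2^2*3^1*29^1*67^1*983^1 = - 22919628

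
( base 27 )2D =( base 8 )103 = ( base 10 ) 67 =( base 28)2B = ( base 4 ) 1003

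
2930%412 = 46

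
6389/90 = 6389/90 =70.99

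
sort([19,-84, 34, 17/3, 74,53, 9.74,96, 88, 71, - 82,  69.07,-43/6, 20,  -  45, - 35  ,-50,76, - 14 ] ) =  [ - 84,- 82 , - 50, - 45, - 35,-14,-43/6, 17/3, 9.74, 19, 20,34, 53,69.07,71, 74, 76 , 88,96 ] 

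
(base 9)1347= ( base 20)2AF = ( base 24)1i7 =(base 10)1015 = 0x3F7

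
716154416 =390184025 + 325970391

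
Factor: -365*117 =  - 42705= - 3^2 * 5^1*13^1*  73^1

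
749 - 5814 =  - 5065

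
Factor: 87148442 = 2^1*151^1*288571^1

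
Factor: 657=3^2*73^1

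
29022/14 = 2073 =2073.00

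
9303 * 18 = 167454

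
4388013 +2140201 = 6528214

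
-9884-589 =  - 10473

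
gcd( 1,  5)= 1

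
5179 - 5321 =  - 142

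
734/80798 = 367/40399 = 0.01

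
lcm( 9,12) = 36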